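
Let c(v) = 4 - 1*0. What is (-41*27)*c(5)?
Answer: -4428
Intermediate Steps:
c(v) = 4 (c(v) = 4 + 0 = 4)
(-41*27)*c(5) = -41*27*4 = -1107*4 = -4428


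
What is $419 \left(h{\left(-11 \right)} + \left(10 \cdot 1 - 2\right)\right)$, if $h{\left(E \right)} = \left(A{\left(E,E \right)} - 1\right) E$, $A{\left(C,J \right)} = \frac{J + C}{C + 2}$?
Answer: $- \frac{29749}{9} \approx -3305.4$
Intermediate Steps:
$A{\left(C,J \right)} = \frac{C + J}{2 + C}$
$h{\left(E \right)} = E \left(-1 + \frac{2 E}{2 + E}\right)$ ($h{\left(E \right)} = \left(\frac{E + E}{2 + E} - 1\right) E = \left(\frac{2 E}{2 + E} - 1\right) E = \left(-1 + \frac{2 E}{2 + E}\right) E = E \left(-1 + \frac{2 E}{2 + E}\right)$)
$419 \left(h{\left(-11 \right)} + \left(10 \cdot 1 - 2\right)\right) = 419 \left(- \frac{11 \left(-2 - 11\right)}{2 - 11} + \left(10 \cdot 1 - 2\right)\right) = 419 \left(\left(-11\right) \frac{1}{-9} \left(-13\right) + \left(10 - 2\right)\right) = 419 \left(\left(-11\right) \left(- \frac{1}{9}\right) \left(-13\right) + 8\right) = 419 \left(- \frac{143}{9} + 8\right) = 419 \left(- \frac{71}{9}\right) = - \frac{29749}{9}$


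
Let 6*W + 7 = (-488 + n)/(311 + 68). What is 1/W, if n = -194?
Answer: -2274/3335 ≈ -0.68186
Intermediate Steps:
W = -3335/2274 (W = -7/6 + ((-488 - 194)/(311 + 68))/6 = -7/6 + (-682/379)/6 = -7/6 + (-682*1/379)/6 = -7/6 + (1/6)*(-682/379) = -7/6 - 341/1137 = -3335/2274 ≈ -1.4666)
1/W = 1/(-3335/2274) = -2274/3335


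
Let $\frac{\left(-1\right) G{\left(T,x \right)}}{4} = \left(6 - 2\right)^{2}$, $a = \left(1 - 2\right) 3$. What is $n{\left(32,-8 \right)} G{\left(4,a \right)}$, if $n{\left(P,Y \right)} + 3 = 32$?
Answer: $-1856$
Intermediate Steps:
$n{\left(P,Y \right)} = 29$ ($n{\left(P,Y \right)} = -3 + 32 = 29$)
$a = -3$ ($a = \left(-1\right) 3 = -3$)
$G{\left(T,x \right)} = -64$ ($G{\left(T,x \right)} = - 4 \left(6 - 2\right)^{2} = - 4 \cdot 4^{2} = \left(-4\right) 16 = -64$)
$n{\left(32,-8 \right)} G{\left(4,a \right)} = 29 \left(-64\right) = -1856$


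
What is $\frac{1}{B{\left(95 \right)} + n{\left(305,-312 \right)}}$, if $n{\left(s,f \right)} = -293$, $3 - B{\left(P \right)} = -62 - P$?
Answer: $- \frac{1}{133} \approx -0.0075188$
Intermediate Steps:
$B{\left(P \right)} = 65 + P$ ($B{\left(P \right)} = 3 - \left(-62 - P\right) = 3 + \left(62 + P\right) = 65 + P$)
$\frac{1}{B{\left(95 \right)} + n{\left(305,-312 \right)}} = \frac{1}{\left(65 + 95\right) - 293} = \frac{1}{160 - 293} = \frac{1}{-133} = - \frac{1}{133}$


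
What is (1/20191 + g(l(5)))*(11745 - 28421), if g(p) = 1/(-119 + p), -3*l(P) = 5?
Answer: 502039318/3654571 ≈ 137.37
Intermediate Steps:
l(P) = -5/3 (l(P) = -⅓*5 = -5/3)
(1/20191 + g(l(5)))*(11745 - 28421) = (1/20191 + 1/(-119 - 5/3))*(11745 - 28421) = (1/20191 + 1/(-362/3))*(-16676) = (1/20191 - 3/362)*(-16676) = -60211/7309142*(-16676) = 502039318/3654571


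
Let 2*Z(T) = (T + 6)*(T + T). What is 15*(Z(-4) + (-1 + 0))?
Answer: -135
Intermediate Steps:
Z(T) = T*(6 + T) (Z(T) = ((T + 6)*(T + T))/2 = ((6 + T)*(2*T))/2 = (2*T*(6 + T))/2 = T*(6 + T))
15*(Z(-4) + (-1 + 0)) = 15*(-4*(6 - 4) + (-1 + 0)) = 15*(-4*2 - 1) = 15*(-8 - 1) = 15*(-9) = -135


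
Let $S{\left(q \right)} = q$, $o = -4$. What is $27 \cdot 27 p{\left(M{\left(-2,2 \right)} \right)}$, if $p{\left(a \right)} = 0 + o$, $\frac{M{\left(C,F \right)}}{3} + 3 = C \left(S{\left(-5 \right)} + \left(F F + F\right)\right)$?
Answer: $-2916$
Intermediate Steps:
$M{\left(C,F \right)} = -9 + 3 C \left(-5 + F + F^{2}\right)$ ($M{\left(C,F \right)} = -9 + 3 C \left(-5 + \left(F F + F\right)\right) = -9 + 3 C \left(-5 + \left(F^{2} + F\right)\right) = -9 + 3 C \left(-5 + \left(F + F^{2}\right)\right) = -9 + 3 C \left(-5 + F + F^{2}\right)$)
$p{\left(a \right)} = -4$ ($p{\left(a \right)} = 0 - 4 = -4$)
$27 \cdot 27 p{\left(M{\left(-2,2 \right)} \right)} = 27 \cdot 27 \left(-4\right) = 729 \left(-4\right) = -2916$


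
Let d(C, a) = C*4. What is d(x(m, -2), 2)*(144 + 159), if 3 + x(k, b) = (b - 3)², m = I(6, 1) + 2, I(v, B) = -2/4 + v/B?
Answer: 26664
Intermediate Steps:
I(v, B) = -½ + v/B (I(v, B) = -2*¼ + v/B = -½ + v/B)
m = 15/2 (m = (6 - ½*1)/1 + 2 = 1*(6 - ½) + 2 = 1*(11/2) + 2 = 11/2 + 2 = 15/2 ≈ 7.5000)
x(k, b) = -3 + (-3 + b)² (x(k, b) = -3 + (b - 3)² = -3 + (-3 + b)²)
d(C, a) = 4*C
d(x(m, -2), 2)*(144 + 159) = (4*(-3 + (-3 - 2)²))*(144 + 159) = (4*(-3 + (-5)²))*303 = (4*(-3 + 25))*303 = (4*22)*303 = 88*303 = 26664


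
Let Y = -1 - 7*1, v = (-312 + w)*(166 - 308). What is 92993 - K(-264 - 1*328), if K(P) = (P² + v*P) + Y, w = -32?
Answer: 28660553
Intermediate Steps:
v = 48848 (v = (-312 - 32)*(166 - 308) = -344*(-142) = 48848)
Y = -8 (Y = -1 - 7 = -8)
K(P) = -8 + P² + 48848*P (K(P) = (P² + 48848*P) - 8 = -8 + P² + 48848*P)
92993 - K(-264 - 1*328) = 92993 - (-8 + (-264 - 1*328)² + 48848*(-264 - 1*328)) = 92993 - (-8 + (-264 - 328)² + 48848*(-264 - 328)) = 92993 - (-8 + (-592)² + 48848*(-592)) = 92993 - (-8 + 350464 - 28918016) = 92993 - 1*(-28567560) = 92993 + 28567560 = 28660553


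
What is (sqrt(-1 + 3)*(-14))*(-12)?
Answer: 168*sqrt(2) ≈ 237.59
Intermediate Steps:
(sqrt(-1 + 3)*(-14))*(-12) = (sqrt(2)*(-14))*(-12) = -14*sqrt(2)*(-12) = 168*sqrt(2)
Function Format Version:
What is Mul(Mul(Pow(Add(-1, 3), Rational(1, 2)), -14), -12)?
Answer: Mul(168, Pow(2, Rational(1, 2))) ≈ 237.59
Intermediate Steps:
Mul(Mul(Pow(Add(-1, 3), Rational(1, 2)), -14), -12) = Mul(Mul(Pow(2, Rational(1, 2)), -14), -12) = Mul(Mul(-14, Pow(2, Rational(1, 2))), -12) = Mul(168, Pow(2, Rational(1, 2)))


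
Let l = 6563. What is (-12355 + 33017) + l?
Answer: 27225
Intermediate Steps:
(-12355 + 33017) + l = (-12355 + 33017) + 6563 = 20662 + 6563 = 27225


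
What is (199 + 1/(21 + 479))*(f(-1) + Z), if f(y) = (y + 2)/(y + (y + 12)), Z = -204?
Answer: -202882539/5000 ≈ -40577.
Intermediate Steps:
f(y) = (2 + y)/(12 + 2*y) (f(y) = (2 + y)/(y + (12 + y)) = (2 + y)/(12 + 2*y))
(199 + 1/(21 + 479))*(f(-1) + Z) = (199 + 1/(21 + 479))*((2 - 1)/(2*(6 - 1)) - 204) = (199 + 1/500)*((½)*1/5 - 204) = (199 + 1/500)*((½)*(⅕)*1 - 204) = 99501*(⅒ - 204)/500 = (99501/500)*(-2039/10) = -202882539/5000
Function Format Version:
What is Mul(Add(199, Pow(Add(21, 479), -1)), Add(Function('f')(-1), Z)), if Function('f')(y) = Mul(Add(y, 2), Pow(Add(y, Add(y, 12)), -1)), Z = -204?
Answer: Rational(-202882539, 5000) ≈ -40577.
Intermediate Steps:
Function('f')(y) = Mul(Pow(Add(12, Mul(2, y)), -1), Add(2, y)) (Function('f')(y) = Mul(Add(2, y), Pow(Add(y, Add(12, y)), -1)) = Mul(Add(2, y), Pow(Add(12, Mul(2, y)), -1)) = Mul(Pow(Add(12, Mul(2, y)), -1), Add(2, y)))
Mul(Add(199, Pow(Add(21, 479), -1)), Add(Function('f')(-1), Z)) = Mul(Add(199, Pow(Add(21, 479), -1)), Add(Mul(Rational(1, 2), Pow(Add(6, -1), -1), Add(2, -1)), -204)) = Mul(Add(199, Pow(500, -1)), Add(Mul(Rational(1, 2), Pow(5, -1), 1), -204)) = Mul(Add(199, Rational(1, 500)), Add(Mul(Rational(1, 2), Rational(1, 5), 1), -204)) = Mul(Rational(99501, 500), Add(Rational(1, 10), -204)) = Mul(Rational(99501, 500), Rational(-2039, 10)) = Rational(-202882539, 5000)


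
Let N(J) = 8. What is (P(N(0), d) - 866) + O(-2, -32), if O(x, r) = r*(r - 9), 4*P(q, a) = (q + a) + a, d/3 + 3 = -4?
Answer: 875/2 ≈ 437.50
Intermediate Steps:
d = -21 (d = -9 + 3*(-4) = -9 - 12 = -21)
P(q, a) = a/2 + q/4 (P(q, a) = ((q + a) + a)/4 = ((a + q) + a)/4 = (q + 2*a)/4 = a/2 + q/4)
O(x, r) = r*(-9 + r)
(P(N(0), d) - 866) + O(-2, -32) = (((½)*(-21) + (¼)*8) - 866) - 32*(-9 - 32) = ((-21/2 + 2) - 866) - 32*(-41) = (-17/2 - 866) + 1312 = -1749/2 + 1312 = 875/2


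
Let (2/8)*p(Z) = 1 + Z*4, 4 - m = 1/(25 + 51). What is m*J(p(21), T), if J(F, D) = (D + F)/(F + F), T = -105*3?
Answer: 1515/10336 ≈ 0.14657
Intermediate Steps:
m = 303/76 (m = 4 - 1/(25 + 51) = 4 - 1/76 = 303/76 ≈ 3.9868)
p(Z) = 4 + 16*Z (p(Z) = 4*(1 + Z*4) = 4*(1 + 4*Z) = 4 + 16*Z)
T = -315 (T = -21*15 = -315)
J(F, D) = (D + F)/(2*F) (J(F, D) = (D + F)/((2*F)) = (D + F)*(1/(2*F)) = (D + F)/(2*F))
m*J(p(21), T) = 303*((-315 + (4 + 16*21))/(2*(4 + 16*21)))/76 = 303*((-315 + (4 + 336))/(2*(4 + 336)))/76 = 303*((½)*(-315 + 340)/340)/76 = 303*((½)*(1/340)*25)/76 = (303/76)*(5/136) = 1515/10336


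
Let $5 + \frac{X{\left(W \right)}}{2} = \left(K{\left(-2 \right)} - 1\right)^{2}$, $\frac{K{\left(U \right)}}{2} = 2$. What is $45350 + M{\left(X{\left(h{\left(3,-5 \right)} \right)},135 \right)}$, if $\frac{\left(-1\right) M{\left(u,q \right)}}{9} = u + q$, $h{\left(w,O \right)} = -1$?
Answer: $44063$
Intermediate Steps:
$K{\left(U \right)} = 4$ ($K{\left(U \right)} = 2 \cdot 2 = 4$)
$X{\left(W \right)} = 8$ ($X{\left(W \right)} = -10 + 2 \left(4 - 1\right)^{2} = -10 + 2 \cdot 3^{2} = -10 + 2 \cdot 9 = -10 + 18 = 8$)
$M{\left(u,q \right)} = - 9 q - 9 u$ ($M{\left(u,q \right)} = - 9 \left(u + q\right) = - 9 \left(q + u\right) = - 9 q - 9 u$)
$45350 + M{\left(X{\left(h{\left(3,-5 \right)} \right)},135 \right)} = 45350 - 1287 = 44063$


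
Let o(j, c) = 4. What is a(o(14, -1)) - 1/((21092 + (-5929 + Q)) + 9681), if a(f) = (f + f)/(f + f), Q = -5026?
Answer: 19817/19818 ≈ 0.99995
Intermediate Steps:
a(f) = 1 (a(f) = (2*f)/((2*f)) = (2*f)*(1/(2*f)) = 1)
a(o(14, -1)) - 1/((21092 + (-5929 + Q)) + 9681) = 1 - 1/((21092 + (-5929 - 5026)) + 9681) = 1 - 1/((21092 - 10955) + 9681) = 1 - 1/(10137 + 9681) = 1 - 1/19818 = 19817/19818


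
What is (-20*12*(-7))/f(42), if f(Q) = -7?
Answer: -240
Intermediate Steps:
(-20*12*(-7))/f(42) = (-20*12*(-7))/(-7) = -240*(-7)*(-⅐) = 1680*(-⅐) = -240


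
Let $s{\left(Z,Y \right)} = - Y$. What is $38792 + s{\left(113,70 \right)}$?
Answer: $38722$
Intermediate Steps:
$38792 + s{\left(113,70 \right)} = 38792 - 70 = 38722$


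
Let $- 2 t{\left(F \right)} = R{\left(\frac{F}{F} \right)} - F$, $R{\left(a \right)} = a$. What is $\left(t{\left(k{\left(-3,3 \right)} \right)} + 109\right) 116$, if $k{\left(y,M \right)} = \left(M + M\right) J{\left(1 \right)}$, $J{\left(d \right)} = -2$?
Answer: $11890$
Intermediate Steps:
$k{\left(y,M \right)} = - 4 M$ ($k{\left(y,M \right)} = \left(M + M\right) \left(-2\right) = 2 M \left(-2\right) = - 4 M$)
$t{\left(F \right)} = - \frac{1}{2} + \frac{F}{2}$ ($t{\left(F \right)} = - \frac{\frac{F}{F} - F}{2} = - \frac{1 - F}{2} = - \frac{1}{2} + \frac{F}{2}$)
$\left(t{\left(k{\left(-3,3 \right)} \right)} + 109\right) 116 = \left(\left(- \frac{1}{2} + \frac{\left(-4\right) 3}{2}\right) + 109\right) 116 = \left(\left(- \frac{1}{2} + \frac{1}{2} \left(-12\right)\right) + 109\right) 116 = \left(\left(- \frac{1}{2} - 6\right) + 109\right) 116 = \left(- \frac{13}{2} + 109\right) 116 = \frac{205}{2} \cdot 116 = 11890$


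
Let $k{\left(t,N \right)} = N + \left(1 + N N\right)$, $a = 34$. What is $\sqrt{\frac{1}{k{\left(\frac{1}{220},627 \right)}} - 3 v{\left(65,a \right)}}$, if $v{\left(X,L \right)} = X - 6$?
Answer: $\frac{2 i \sqrt{6860722347479}}{393757} \approx 13.304 i$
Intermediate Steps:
$v{\left(X,L \right)} = -6 + X$ ($v{\left(X,L \right)} = X - 6 = -6 + X$)
$k{\left(t,N \right)} = 1 + N + N^{2}$ ($k{\left(t,N \right)} = N + \left(1 + N^{2}\right) = 1 + N + N^{2}$)
$\sqrt{\frac{1}{k{\left(\frac{1}{220},627 \right)}} - 3 v{\left(65,a \right)}} = \sqrt{\frac{1}{1 + 627 + 627^{2}} - 3 \left(-6 + 65\right)} = \sqrt{\frac{1}{1 + 627 + 393129} - 177} = \sqrt{\frac{1}{393757} - 177} = \sqrt{- \frac{69694988}{393757}} = \frac{2 i \sqrt{6860722347479}}{393757}$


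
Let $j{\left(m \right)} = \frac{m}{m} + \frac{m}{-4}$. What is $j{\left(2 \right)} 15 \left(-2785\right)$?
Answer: $- \frac{41775}{2} \approx -20888.0$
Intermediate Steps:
$j{\left(m \right)} = 1 - \frac{m}{4}$ ($j{\left(m \right)} = 1 + m \left(- \frac{1}{4}\right) = 1 - \frac{m}{4}$)
$j{\left(2 \right)} 15 \left(-2785\right) = \left(1 - \frac{1}{2}\right) 15 \left(-2785\right) = \left(1 - \frac{1}{2}\right) \left(-41775\right) = \frac{1}{2} \left(-41775\right) = - \frac{41775}{2}$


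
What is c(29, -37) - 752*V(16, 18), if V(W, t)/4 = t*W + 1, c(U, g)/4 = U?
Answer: -869196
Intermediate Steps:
c(U, g) = 4*U
V(W, t) = 4 + 4*W*t (V(W, t) = 4*(t*W + 1) = 4*(W*t + 1) = 4*(1 + W*t) = 4 + 4*W*t)
c(29, -37) - 752*V(16, 18) = 4*29 - 752*(4 + 4*16*18) = 116 - 752*(4 + 1152) = 116 - 752*1156 = 116 - 869312 = -869196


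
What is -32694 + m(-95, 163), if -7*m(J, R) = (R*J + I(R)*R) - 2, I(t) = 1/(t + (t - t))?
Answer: -213372/7 ≈ -30482.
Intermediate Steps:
I(t) = 1/t (I(t) = 1/(t + 0) = 1/t)
m(J, R) = ⅐ - J*R/7 (m(J, R) = -((R*J + R/R) - 2)/7 = -((J*R + 1) - 2)/7 = -((1 + J*R) - 2)/7 = -(-1 + J*R)/7 = ⅐ - J*R/7)
-32694 + m(-95, 163) = -32694 + (⅐ - ⅐*(-95)*163) = -32694 + (⅐ + 15485/7) = -32694 + 15486/7 = -213372/7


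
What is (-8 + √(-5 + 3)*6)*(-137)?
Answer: 1096 - 822*I*√2 ≈ 1096.0 - 1162.5*I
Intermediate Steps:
(-8 + √(-5 + 3)*6)*(-137) = (-8 + √(-2)*6)*(-137) = (-8 + (I*√2)*6)*(-137) = (-8 + 6*I*√2)*(-137) = 1096 - 822*I*√2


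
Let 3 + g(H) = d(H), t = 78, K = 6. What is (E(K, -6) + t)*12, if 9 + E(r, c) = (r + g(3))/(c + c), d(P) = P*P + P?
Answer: 813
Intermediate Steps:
d(P) = P + P² (d(P) = P² + P = P + P²)
g(H) = -3 + H*(1 + H)
E(r, c) = -9 + (9 + r)/(2*c) (E(r, c) = -9 + (r + (-3 + 3*(1 + 3)))/(c + c) = -9 + (r + (-3 + 3*4))/((2*c)) = -9 + (r + (-3 + 12))*(1/(2*c)) = -9 + (r + 9)*(1/(2*c)) = -9 + (9 + r)*(1/(2*c)) = -9 + (9 + r)/(2*c))
(E(K, -6) + t)*12 = ((½)*(9 + 6 - 18*(-6))/(-6) + 78)*12 = ((½)*(-⅙)*(9 + 6 + 108) + 78)*12 = ((½)*(-⅙)*123 + 78)*12 = (-41/4 + 78)*12 = (271/4)*12 = 813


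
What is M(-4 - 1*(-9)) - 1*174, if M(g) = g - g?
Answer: -174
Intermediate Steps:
M(g) = 0
M(-4 - 1*(-9)) - 1*174 = 0 - 1*174 = 0 - 174 = -174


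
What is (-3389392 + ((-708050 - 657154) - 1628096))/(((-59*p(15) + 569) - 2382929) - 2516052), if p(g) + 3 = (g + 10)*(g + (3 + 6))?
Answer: 2127564/1644545 ≈ 1.2937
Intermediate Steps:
p(g) = -3 + (9 + g)*(10 + g) (p(g) = -3 + (g + 10)*(g + (3 + 6)) = -3 + (10 + g)*(g + 9) = -3 + (10 + g)*(9 + g) = -3 + (9 + g)*(10 + g))
(-3389392 + ((-708050 - 657154) - 1628096))/(((-59*p(15) + 569) - 2382929) - 2516052) = (-3389392 + ((-708050 - 657154) - 1628096))/(((-59*(87 + 15**2 + 19*15) + 569) - 2382929) - 2516052) = (-3389392 + (-1365204 - 1628096))/(((-59*(87 + 225 + 285) + 569) - 2382929) - 2516052) = (-3389392 - 2993300)/(((-59*597 + 569) - 2382929) - 2516052) = -6382692/(((-35223 + 569) - 2382929) - 2516052) = -6382692/((-34654 - 2382929) - 2516052) = -6382692/(-2417583 - 2516052) = -6382692/(-4933635) = -6382692*(-1/4933635) = 2127564/1644545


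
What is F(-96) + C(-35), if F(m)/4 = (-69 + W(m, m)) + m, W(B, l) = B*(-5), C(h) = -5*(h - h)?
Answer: 1260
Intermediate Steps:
C(h) = 0 (C(h) = -5*0 = 0)
W(B, l) = -5*B
F(m) = -276 - 16*m (F(m) = 4*((-69 - 5*m) + m) = 4*(-69 - 4*m) = -276 - 16*m)
F(-96) + C(-35) = (-276 - 16*(-96)) + 0 = (-276 + 1536) + 0 = 1260 + 0 = 1260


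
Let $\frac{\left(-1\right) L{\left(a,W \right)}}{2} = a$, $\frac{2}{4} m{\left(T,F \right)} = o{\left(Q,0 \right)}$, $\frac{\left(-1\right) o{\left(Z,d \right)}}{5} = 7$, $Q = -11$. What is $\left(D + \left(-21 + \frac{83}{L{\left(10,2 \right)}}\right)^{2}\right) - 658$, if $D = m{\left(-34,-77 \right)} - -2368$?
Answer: $\frac{909009}{400} \approx 2272.5$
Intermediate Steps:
$o{\left(Z,d \right)} = -35$ ($o{\left(Z,d \right)} = \left(-5\right) 7 = -35$)
$m{\left(T,F \right)} = -70$ ($m{\left(T,F \right)} = 2 \left(-35\right) = -70$)
$L{\left(a,W \right)} = - 2 a$
$D = 2298$ ($D = -70 - -2368 = -70 + 2368 = 2298$)
$\left(D + \left(-21 + \frac{83}{L{\left(10,2 \right)}}\right)^{2}\right) - 658 = \left(2298 + \left(-21 + \frac{83}{\left(-2\right) 10}\right)^{2}\right) - 658 = \left(2298 + \left(-21 + \frac{83}{-20}\right)^{2}\right) - 658 = \left(2298 + \left(-21 + 83 \left(- \frac{1}{20}\right)\right)^{2}\right) - 658 = \left(2298 + \left(-21 - \frac{83}{20}\right)^{2}\right) - 658 = \left(2298 + \left(- \frac{503}{20}\right)^{2}\right) - 658 = \left(2298 + \frac{253009}{400}\right) - 658 = \frac{1172209}{400} - 658 = \frac{909009}{400}$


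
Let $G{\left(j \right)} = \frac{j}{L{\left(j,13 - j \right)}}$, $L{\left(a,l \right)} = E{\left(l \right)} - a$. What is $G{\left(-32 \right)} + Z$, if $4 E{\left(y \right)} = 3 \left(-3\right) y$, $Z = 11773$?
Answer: $\frac{3261249}{277} \approx 11773.0$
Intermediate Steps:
$E{\left(y \right)} = - \frac{9 y}{4}$ ($E{\left(y \right)} = \frac{3 \left(-3\right) y}{4} = \frac{\left(-9\right) y}{4} = - \frac{9 y}{4}$)
$L{\left(a,l \right)} = - a - \frac{9 l}{4}$ ($L{\left(a,l \right)} = - \frac{9 l}{4} - a = - a - \frac{9 l}{4}$)
$G{\left(j \right)} = \frac{j}{- \frac{117}{4} + \frac{5 j}{4}}$ ($G{\left(j \right)} = \frac{j}{- j - \frac{9 \left(13 - j\right)}{4}} = \frac{j}{- j + \left(- \frac{117}{4} + \frac{9 j}{4}\right)} = \frac{j}{- \frac{117}{4} + \frac{5 j}{4}}$)
$G{\left(-32 \right)} + Z = 4 \left(-32\right) \frac{1}{-117 + 5 \left(-32\right)} + 11773 = 4 \left(-32\right) \frac{1}{-117 - 160} + 11773 = 4 \left(-32\right) \frac{1}{-277} + 11773 = 4 \left(-32\right) \left(- \frac{1}{277}\right) + 11773 = \frac{128}{277} + 11773 = \frac{3261249}{277}$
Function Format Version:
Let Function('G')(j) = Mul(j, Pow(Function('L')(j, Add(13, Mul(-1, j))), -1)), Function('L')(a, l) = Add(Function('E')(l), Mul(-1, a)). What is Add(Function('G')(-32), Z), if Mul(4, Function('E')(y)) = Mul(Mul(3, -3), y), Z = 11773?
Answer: Rational(3261249, 277) ≈ 11773.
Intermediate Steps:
Function('E')(y) = Mul(Rational(-9, 4), y) (Function('E')(y) = Mul(Rational(1, 4), Mul(Mul(3, -3), y)) = Mul(Rational(1, 4), Mul(-9, y)) = Mul(Rational(-9, 4), y))
Function('L')(a, l) = Add(Mul(-1, a), Mul(Rational(-9, 4), l)) (Function('L')(a, l) = Add(Mul(Rational(-9, 4), l), Mul(-1, a)) = Add(Mul(-1, a), Mul(Rational(-9, 4), l)))
Function('G')(j) = Mul(j, Pow(Add(Rational(-117, 4), Mul(Rational(5, 4), j)), -1)) (Function('G')(j) = Mul(j, Pow(Add(Mul(-1, j), Mul(Rational(-9, 4), Add(13, Mul(-1, j)))), -1)) = Mul(j, Pow(Add(Mul(-1, j), Add(Rational(-117, 4), Mul(Rational(9, 4), j))), -1)) = Mul(j, Pow(Add(Rational(-117, 4), Mul(Rational(5, 4), j)), -1)))
Add(Function('G')(-32), Z) = Add(Mul(4, -32, Pow(Add(-117, Mul(5, -32)), -1)), 11773) = Add(Mul(4, -32, Pow(Add(-117, -160), -1)), 11773) = Add(Mul(4, -32, Pow(-277, -1)), 11773) = Add(Mul(4, -32, Rational(-1, 277)), 11773) = Add(Rational(128, 277), 11773) = Rational(3261249, 277)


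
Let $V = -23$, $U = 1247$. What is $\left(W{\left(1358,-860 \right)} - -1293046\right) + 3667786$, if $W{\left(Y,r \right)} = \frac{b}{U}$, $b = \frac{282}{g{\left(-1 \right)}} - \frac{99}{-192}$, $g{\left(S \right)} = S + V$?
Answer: $\frac{395914079537}{79808} \approx 4.9608 \cdot 10^{6}$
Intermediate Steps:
$g{\left(S \right)} = -23 + S$ ($g{\left(S \right)} = S - 23 = -23 + S$)
$b = - \frac{719}{64}$ ($b = \frac{282}{-23 - 1} - \frac{99}{-192} = \frac{282}{-24} - - \frac{33}{64} = 282 \left(- \frac{1}{24}\right) + \frac{33}{64} = - \frac{47}{4} + \frac{33}{64} = - \frac{719}{64} \approx -11.234$)
$W{\left(Y,r \right)} = - \frac{719}{79808}$ ($W{\left(Y,r \right)} = - \frac{719}{64 \cdot 1247} = \left(- \frac{719}{64}\right) \frac{1}{1247} = - \frac{719}{79808}$)
$\left(W{\left(1358,-860 \right)} - -1293046\right) + 3667786 = \left(- \frac{719}{79808} - -1293046\right) + 3667786 = \left(- \frac{719}{79808} + 1293046\right) + 3667786 = \frac{103195414449}{79808} + 3667786 = \frac{395914079537}{79808}$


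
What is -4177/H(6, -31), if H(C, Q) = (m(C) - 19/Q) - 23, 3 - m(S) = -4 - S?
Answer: 129487/291 ≈ 444.97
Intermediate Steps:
m(S) = 7 + S (m(S) = 3 - (-4 - S) = 3 + (4 + S) = 7 + S)
H(C, Q) = -16 + C - 19/Q (H(C, Q) = ((7 + C) - 19/Q) - 23 = (7 + C - 19/Q) - 23 = -16 + C - 19/Q)
-4177/H(6, -31) = -4177/(-16 + 6 - 19/(-31)) = -4177/(-16 + 6 - 19*(-1/31)) = -4177/(-16 + 6 + 19/31) = -4177/(-291/31) = -4177*(-31/291) = 129487/291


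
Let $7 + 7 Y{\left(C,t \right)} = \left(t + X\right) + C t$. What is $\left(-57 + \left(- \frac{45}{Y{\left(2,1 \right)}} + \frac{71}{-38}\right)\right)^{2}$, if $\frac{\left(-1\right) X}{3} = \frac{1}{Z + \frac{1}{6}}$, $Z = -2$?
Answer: $\frac{337714129}{61009} \approx 5535.5$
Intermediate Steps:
$X = \frac{18}{11}$ ($X = - \frac{3}{-2 + \frac{1}{6}} = - \frac{3}{- \frac{11}{6}} = \left(-3\right) \left(- \frac{6}{11}\right) = \frac{18}{11} \approx 1.6364$)
$Y{\left(C,t \right)} = - \frac{59}{77} + \frac{t}{7} + \frac{C t}{7}$ ($Y{\left(C,t \right)} = -1 + \frac{\left(t + \frac{18}{11}\right) + C t}{7} = -1 + \frac{\left(\frac{18}{11} + t\right) + C t}{7} = -1 + \frac{\frac{18}{11} + t + C t}{7} = -1 + \left(\frac{18}{77} + \frac{t}{7} + \frac{C t}{7}\right) = - \frac{59}{77} + \frac{t}{7} + \frac{C t}{7}$)
$\left(-57 + \left(- \frac{45}{Y{\left(2,1 \right)}} + \frac{71}{-38}\right)\right)^{2} = \left(-57 - \left(\frac{71}{38} + \frac{45}{- \frac{59}{77} + \frac{1}{7} \cdot 1 + \frac{1}{7} \cdot 2 \cdot 1}\right)\right)^{2} = \left(-57 - \left(\frac{71}{38} + \frac{45}{- \frac{59}{77} + \frac{1}{7} + \frac{2}{7}}\right)\right)^{2} = \left(-57 - \left(\frac{71}{38} + \frac{45}{- \frac{26}{77}}\right)\right)^{2} = \left(-57 - - \frac{32456}{247}\right)^{2} = \left(-57 + \left(\frac{3465}{26} - \frac{71}{38}\right)\right)^{2} = \left(-57 + \frac{32456}{247}\right)^{2} = \left(\frac{18377}{247}\right)^{2} = \frac{337714129}{61009}$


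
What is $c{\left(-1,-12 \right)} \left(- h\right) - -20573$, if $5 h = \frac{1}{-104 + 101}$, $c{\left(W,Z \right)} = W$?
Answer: $\frac{308594}{15} \approx 20573.0$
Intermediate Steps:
$h = - \frac{1}{15}$ ($h = \frac{1}{5 \left(-104 + 101\right)} = \frac{1}{5 \left(-3\right)} = \frac{1}{5} \left(- \frac{1}{3}\right) = - \frac{1}{15} \approx -0.066667$)
$c{\left(-1,-12 \right)} \left(- h\right) - -20573 = - \frac{\left(-1\right) \left(-1\right)}{15} - -20573 = \left(-1\right) \frac{1}{15} + 20573 = - \frac{1}{15} + 20573 = \frac{308594}{15}$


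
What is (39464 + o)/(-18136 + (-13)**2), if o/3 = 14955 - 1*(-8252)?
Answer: -109085/17967 ≈ -6.0714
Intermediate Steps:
o = 69621 (o = 3*(14955 - 1*(-8252)) = 3*(14955 + 8252) = 3*23207 = 69621)
(39464 + o)/(-18136 + (-13)**2) = (39464 + 69621)/(-18136 + (-13)**2) = 109085/(-18136 + 169) = 109085/(-17967) = 109085*(-1/17967) = -109085/17967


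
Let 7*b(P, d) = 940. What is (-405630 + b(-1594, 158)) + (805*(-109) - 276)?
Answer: -3454617/7 ≈ -4.9352e+5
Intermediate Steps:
b(P, d) = 940/7 (b(P, d) = (⅐)*940 = 940/7)
(-405630 + b(-1594, 158)) + (805*(-109) - 276) = (-405630 + 940/7) + (805*(-109) - 276) = -2838470/7 + (-87745 - 276) = -2838470/7 - 88021 = -3454617/7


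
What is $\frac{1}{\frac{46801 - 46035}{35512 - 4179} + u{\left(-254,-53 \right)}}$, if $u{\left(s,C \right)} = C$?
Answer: $- \frac{31333}{1659883} \approx -0.018877$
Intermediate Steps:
$\frac{1}{\frac{46801 - 46035}{35512 - 4179} + u{\left(-254,-53 \right)}} = \frac{1}{\frac{46801 - 46035}{35512 - 4179} - 53} = \frac{1}{\frac{766}{31333} - 53} = \frac{1}{- \frac{1659883}{31333}} = - \frac{31333}{1659883}$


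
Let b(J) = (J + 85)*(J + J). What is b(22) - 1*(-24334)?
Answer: 29042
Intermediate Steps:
b(J) = 2*J*(85 + J) (b(J) = (85 + J)*(2*J) = 2*J*(85 + J))
b(22) - 1*(-24334) = 2*22*(85 + 22) - 1*(-24334) = 2*22*107 + 24334 = 4708 + 24334 = 29042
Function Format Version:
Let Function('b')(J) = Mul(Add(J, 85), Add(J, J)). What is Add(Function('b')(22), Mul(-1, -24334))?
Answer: 29042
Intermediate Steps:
Function('b')(J) = Mul(2, J, Add(85, J)) (Function('b')(J) = Mul(Add(85, J), Mul(2, J)) = Mul(2, J, Add(85, J)))
Add(Function('b')(22), Mul(-1, -24334)) = Add(Mul(2, 22, Add(85, 22)), Mul(-1, -24334)) = Add(Mul(2, 22, 107), 24334) = Add(4708, 24334) = 29042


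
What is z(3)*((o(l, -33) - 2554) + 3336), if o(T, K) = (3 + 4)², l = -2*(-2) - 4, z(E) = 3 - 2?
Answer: 831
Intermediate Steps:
z(E) = 1
l = 0 (l = 4 - 4 = 0)
o(T, K) = 49 (o(T, K) = 7² = 49)
z(3)*((o(l, -33) - 2554) + 3336) = 1*((49 - 2554) + 3336) = 1*(-2505 + 3336) = 1*831 = 831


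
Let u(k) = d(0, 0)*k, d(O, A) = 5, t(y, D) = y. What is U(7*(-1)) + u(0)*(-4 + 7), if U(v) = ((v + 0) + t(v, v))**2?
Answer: 196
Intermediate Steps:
u(k) = 5*k
U(v) = 4*v**2 (U(v) = ((v + 0) + v)**2 = (v + v)**2 = (2*v)**2 = 4*v**2)
U(7*(-1)) + u(0)*(-4 + 7) = 4*(7*(-1))**2 + (5*0)*(-4 + 7) = 4*(-7)**2 + 0*3 = 4*49 + 0 = 196 + 0 = 196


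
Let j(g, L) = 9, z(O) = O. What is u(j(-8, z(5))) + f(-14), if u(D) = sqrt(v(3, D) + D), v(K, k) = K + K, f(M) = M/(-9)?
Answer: 14/9 + sqrt(15) ≈ 5.4285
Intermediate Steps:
f(M) = -M/9 (f(M) = M*(-1/9) = -M/9)
v(K, k) = 2*K
u(D) = sqrt(6 + D) (u(D) = sqrt(2*3 + D) = sqrt(6 + D))
u(j(-8, z(5))) + f(-14) = sqrt(6 + 9) - 1/9*(-14) = sqrt(15) + 14/9 = 14/9 + sqrt(15)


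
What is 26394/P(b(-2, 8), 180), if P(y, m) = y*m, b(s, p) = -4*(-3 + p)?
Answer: -4399/600 ≈ -7.3317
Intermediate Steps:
b(s, p) = 12 - 4*p
P(y, m) = m*y
26394/P(b(-2, 8), 180) = 26394/((180*(12 - 4*8))) = 26394/((180*(12 - 32))) = 26394/((180*(-20))) = 26394/(-3600) = 26394*(-1/3600) = -4399/600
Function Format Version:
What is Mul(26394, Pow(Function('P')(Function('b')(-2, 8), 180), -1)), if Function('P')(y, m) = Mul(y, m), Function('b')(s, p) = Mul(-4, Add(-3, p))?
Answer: Rational(-4399, 600) ≈ -7.3317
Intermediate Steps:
Function('b')(s, p) = Add(12, Mul(-4, p))
Function('P')(y, m) = Mul(m, y)
Mul(26394, Pow(Function('P')(Function('b')(-2, 8), 180), -1)) = Mul(26394, Pow(Mul(180, Add(12, Mul(-4, 8))), -1)) = Mul(26394, Pow(Mul(180, Add(12, -32)), -1)) = Mul(26394, Pow(Mul(180, -20), -1)) = Mul(26394, Pow(-3600, -1)) = Mul(26394, Rational(-1, 3600)) = Rational(-4399, 600)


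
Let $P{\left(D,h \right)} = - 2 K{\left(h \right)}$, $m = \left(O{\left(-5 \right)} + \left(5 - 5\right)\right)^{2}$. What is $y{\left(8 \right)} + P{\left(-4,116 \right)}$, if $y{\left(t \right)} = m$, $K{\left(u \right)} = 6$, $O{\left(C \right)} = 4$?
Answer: $4$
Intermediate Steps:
$m = 16$ ($m = \left(4 + \left(5 - 5\right)\right)^{2} = \left(4 + 0\right)^{2} = 4^{2} = 16$)
$P{\left(D,h \right)} = -12$ ($P{\left(D,h \right)} = \left(-2\right) 6 = -12$)
$y{\left(t \right)} = 16$
$y{\left(8 \right)} + P{\left(-4,116 \right)} = 16 - 12 = 4$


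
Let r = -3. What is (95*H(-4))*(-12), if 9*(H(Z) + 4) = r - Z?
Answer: 13300/3 ≈ 4433.3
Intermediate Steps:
H(Z) = -13/3 - Z/9 (H(Z) = -4 + (-3 - Z)/9 = -4 + (-⅓ - Z/9) = -13/3 - Z/9)
(95*H(-4))*(-12) = (95*(-13/3 - ⅑*(-4)))*(-12) = (95*(-13/3 + 4/9))*(-12) = (95*(-35/9))*(-12) = -3325/9*(-12) = 13300/3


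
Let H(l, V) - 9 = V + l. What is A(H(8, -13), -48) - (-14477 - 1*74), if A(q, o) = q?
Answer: 14555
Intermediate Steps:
H(l, V) = 9 + V + l (H(l, V) = 9 + (V + l) = 9 + V + l)
A(H(8, -13), -48) - (-14477 - 1*74) = (9 - 13 + 8) - (-14477 - 1*74) = 4 - (-14477 - 74) = 4 - 1*(-14551) = 4 + 14551 = 14555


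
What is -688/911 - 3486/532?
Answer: -252983/34618 ≈ -7.3078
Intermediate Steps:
-688/911 - 3486/532 = -688*1/911 - 3486*1/532 = -688/911 - 249/38 = -252983/34618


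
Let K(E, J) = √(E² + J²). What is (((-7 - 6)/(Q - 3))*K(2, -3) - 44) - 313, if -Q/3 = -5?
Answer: -357 - 13*√13/12 ≈ -360.91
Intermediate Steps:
Q = 15 (Q = -3*(-5) = 15)
(((-7 - 6)/(Q - 3))*K(2, -3) - 44) - 313 = (((-7 - 6)/(15 - 3))*√(2² + (-3)²) - 44) - 313 = ((-13/12)*√(4 + 9) - 44) - 313 = ((-13*1/12)*√13 - 44) - 313 = (-13*√13/12 - 44) - 313 = (-44 - 13*√13/12) - 313 = -357 - 13*√13/12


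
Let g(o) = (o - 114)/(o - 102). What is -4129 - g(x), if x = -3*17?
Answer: -210634/51 ≈ -4130.1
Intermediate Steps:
x = -51
g(o) = (-114 + o)/(-102 + o)
-4129 - g(x) = -4129 - (-114 - 51)/(-102 - 51) = -4129 - (-165)/(-153) = -4129 - (-1)*(-165)/153 = -4129 - 1*55/51 = -4129 - 55/51 = -210634/51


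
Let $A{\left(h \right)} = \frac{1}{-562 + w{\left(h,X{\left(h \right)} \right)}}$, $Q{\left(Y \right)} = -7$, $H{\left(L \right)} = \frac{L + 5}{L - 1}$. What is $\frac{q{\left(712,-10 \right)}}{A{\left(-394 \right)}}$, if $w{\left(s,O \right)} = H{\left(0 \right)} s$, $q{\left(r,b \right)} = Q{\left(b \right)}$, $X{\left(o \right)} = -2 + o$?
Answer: $-9856$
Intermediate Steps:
$H{\left(L \right)} = \frac{5 + L}{-1 + L}$
$q{\left(r,b \right)} = -7$
$w{\left(s,O \right)} = - 5 s$ ($w{\left(s,O \right)} = \frac{5 + 0}{-1 + 0} s = \frac{1}{-1} \cdot 5 s = \left(-1\right) 5 s = - 5 s$)
$A{\left(h \right)} = \frac{1}{-562 - 5 h}$
$\frac{q{\left(712,-10 \right)}}{A{\left(-394 \right)}} = - \frac{7}{\frac{1}{-562 - -1970}} = - \frac{7}{\frac{1}{-562 + 1970}} = - \frac{7}{\frac{1}{1408}} = - 7 \frac{1}{\frac{1}{1408}} = \left(-7\right) 1408 = -9856$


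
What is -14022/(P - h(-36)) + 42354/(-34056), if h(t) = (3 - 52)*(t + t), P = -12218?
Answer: -5260357/14895716 ≈ -0.35315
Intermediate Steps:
h(t) = -98*t
-14022/(P - h(-36)) + 42354/(-34056) = -14022/(-12218 - (-98)*(-36)) + 42354/(-34056) = -14022/(-12218 - 1*3528) + 42354*(-1/34056) = -14022/(-12218 - 3528) - 2353/1892 = -14022/(-15746) - 2353/1892 = -14022*(-1/15746) - 2353/1892 = 7011/7873 - 2353/1892 = -5260357/14895716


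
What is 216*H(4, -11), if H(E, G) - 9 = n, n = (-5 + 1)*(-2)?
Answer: 3672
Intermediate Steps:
n = 8 (n = -4*(-2) = 8)
H(E, G) = 17 (H(E, G) = 9 + 8 = 17)
216*H(4, -11) = 216*17 = 3672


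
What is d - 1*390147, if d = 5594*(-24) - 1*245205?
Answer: -769608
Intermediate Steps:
d = -379461 (d = -134256 - 245205 = -379461)
d - 1*390147 = -379461 - 1*390147 = -379461 - 390147 = -769608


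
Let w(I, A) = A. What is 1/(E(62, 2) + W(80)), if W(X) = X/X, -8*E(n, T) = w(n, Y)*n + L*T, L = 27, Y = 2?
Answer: -4/85 ≈ -0.047059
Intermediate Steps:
E(n, T) = -27*T/8 - n/4 (E(n, T) = -(2*n + 27*T)/8 = -27*T/8 - n/4)
W(X) = 1
1/(E(62, 2) + W(80)) = 1/((-27/8*2 - ¼*62) + 1) = 1/((-27/4 - 31/2) + 1) = 1/(-89/4 + 1) = 1/(-85/4) = -4/85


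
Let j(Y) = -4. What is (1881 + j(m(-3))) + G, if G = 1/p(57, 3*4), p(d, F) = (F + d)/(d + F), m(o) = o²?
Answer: 1878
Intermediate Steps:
p(d, F) = 1 (p(d, F) = (F + d)/(F + d) = 1)
G = 1 (G = 1/1 = 1)
(1881 + j(m(-3))) + G = (1881 - 4) + 1 = 1877 + 1 = 1878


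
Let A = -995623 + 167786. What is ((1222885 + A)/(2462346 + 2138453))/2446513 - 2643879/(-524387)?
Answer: 29759276348413033249/5902455270413012269 ≈ 5.0418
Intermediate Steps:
A = -827837
((1222885 + A)/(2462346 + 2138453))/2446513 - 2643879/(-524387) = ((1222885 - 827837)/(2462346 + 2138453))/2446513 - 2643879/(-524387) = (395048/4600799)*(1/2446513) - 2643879*(-1/524387) = (395048*(1/4600799))*(1/2446513) + 2643879/524387 = (395048/4600799)*(1/2446513) + 2643879/524387 = 395048/11255914563887 + 2643879/524387 = 29759276348413033249/5902455270413012269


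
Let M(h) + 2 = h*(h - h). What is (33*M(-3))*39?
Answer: -2574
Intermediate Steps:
M(h) = -2 (M(h) = -2 + h*(h - h) = -2 + h*0 = -2 + 0 = -2)
(33*M(-3))*39 = (33*(-2))*39 = -66*39 = -2574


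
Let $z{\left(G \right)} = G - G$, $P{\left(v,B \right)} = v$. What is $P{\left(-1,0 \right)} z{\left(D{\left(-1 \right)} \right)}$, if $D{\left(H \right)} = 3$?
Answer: $0$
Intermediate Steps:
$z{\left(G \right)} = 0$
$P{\left(-1,0 \right)} z{\left(D{\left(-1 \right)} \right)} = \left(-1\right) 0 = 0$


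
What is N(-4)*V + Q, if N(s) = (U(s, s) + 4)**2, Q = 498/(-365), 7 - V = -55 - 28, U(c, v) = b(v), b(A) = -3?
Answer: 32352/365 ≈ 88.636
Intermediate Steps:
U(c, v) = -3
V = 90 (V = 7 - (-55 - 28) = 7 - 1*(-83) = 7 + 83 = 90)
Q = -498/365 (Q = 498*(-1/365) = -498/365 ≈ -1.3644)
N(s) = 1 (N(s) = (-3 + 4)**2 = 1**2 = 1)
N(-4)*V + Q = 1*90 - 498/365 = 90 - 498/365 = 32352/365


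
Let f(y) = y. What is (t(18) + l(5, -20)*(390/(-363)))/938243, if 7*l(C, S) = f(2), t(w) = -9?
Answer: -7883/794691821 ≈ -9.9196e-6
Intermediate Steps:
l(C, S) = 2/7 (l(C, S) = (1/7)*2 = 2/7)
(t(18) + l(5, -20)*(390/(-363)))/938243 = (-9 + 2*(390/(-363))/7)/938243 = (-9 + 2*(390*(-1/363))/7)*(1/938243) = (-9 + (2/7)*(-130/121))*(1/938243) = (-9 - 260/847)*(1/938243) = -7883/847*1/938243 = -7883/794691821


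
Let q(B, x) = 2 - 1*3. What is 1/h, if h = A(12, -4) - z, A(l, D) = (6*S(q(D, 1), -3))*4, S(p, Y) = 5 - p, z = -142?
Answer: 1/286 ≈ 0.0034965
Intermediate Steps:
q(B, x) = -1 (q(B, x) = 2 - 3 = -1)
A(l, D) = 144 (A(l, D) = (6*(5 - 1*(-1)))*4 = (6*(5 + 1))*4 = (6*6)*4 = 36*4 = 144)
h = 286 (h = 144 - 1*(-142) = 144 + 142 = 286)
1/h = 1/286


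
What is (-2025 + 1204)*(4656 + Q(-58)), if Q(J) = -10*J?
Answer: -4298756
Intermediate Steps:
(-2025 + 1204)*(4656 + Q(-58)) = (-2025 + 1204)*(4656 - 10*(-58)) = -821*(4656 + 580) = -821*5236 = -4298756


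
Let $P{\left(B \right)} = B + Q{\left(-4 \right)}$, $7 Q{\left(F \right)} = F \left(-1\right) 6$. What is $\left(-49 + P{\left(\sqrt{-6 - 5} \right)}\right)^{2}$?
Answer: $\frac{101222}{49} - \frac{638 i \sqrt{11}}{7} \approx 2065.8 - 302.29 i$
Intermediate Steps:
$Q{\left(F \right)} = - \frac{6 F}{7}$ ($Q{\left(F \right)} = \frac{F \left(-1\right) 6}{7} = \frac{- F 6}{7} = \frac{\left(-6\right) F}{7} = - \frac{6 F}{7}$)
$P{\left(B \right)} = \frac{24}{7} + B$ ($P{\left(B \right)} = B - - \frac{24}{7} = B + \frac{24}{7} = \frac{24}{7} + B$)
$\left(-49 + P{\left(\sqrt{-6 - 5} \right)}\right)^{2} = \left(-49 + \left(\frac{24}{7} + \sqrt{-6 - 5}\right)\right)^{2} = \left(-49 + \left(\frac{24}{7} + \sqrt{-11}\right)\right)^{2} = \left(-49 + \left(\frac{24}{7} + i \sqrt{11}\right)\right)^{2} = \left(- \frac{319}{7} + i \sqrt{11}\right)^{2}$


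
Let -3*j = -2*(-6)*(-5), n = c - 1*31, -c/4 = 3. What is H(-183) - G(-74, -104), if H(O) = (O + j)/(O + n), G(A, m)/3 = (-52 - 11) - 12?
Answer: 51013/226 ≈ 225.72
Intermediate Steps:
c = -12 (c = -4*3 = -12)
n = -43 (n = -12 - 1*31 = -12 - 31 = -43)
j = 20 (j = -(-2*(-6))*(-5)/3 = -4*(-5) = -⅓*(-60) = 20)
G(A, m) = -225 (G(A, m) = 3*((-52 - 11) - 12) = 3*(-63 - 12) = 3*(-75) = -225)
H(O) = (20 + O)/(-43 + O) (H(O) = (O + 20)/(O - 43) = (20 + O)/(-43 + O))
H(-183) - G(-74, -104) = (20 - 183)/(-43 - 183) - 1*(-225) = -163/(-226) + 225 = -1/226*(-163) + 225 = 163/226 + 225 = 51013/226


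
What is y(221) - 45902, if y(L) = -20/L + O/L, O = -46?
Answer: -10144408/221 ≈ -45902.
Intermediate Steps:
y(L) = -66/L (y(L) = -20/L - 46/L = -66/L)
y(221) - 45902 = -66/221 - 45902 = -10144408/221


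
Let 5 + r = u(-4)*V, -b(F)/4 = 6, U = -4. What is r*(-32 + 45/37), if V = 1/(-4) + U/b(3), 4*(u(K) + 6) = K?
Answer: 60367/444 ≈ 135.96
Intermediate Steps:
b(F) = -24 (b(F) = -4*6 = -24)
u(K) = -6 + K/4
V = -1/12 (V = 1/(-4) - 4/(-24) = 1*(-1/4) - 4*(-1/24) = -1/4 + 1/6 = -1/12 ≈ -0.083333)
r = -53/12 (r = -5 + (-6 + (1/4)*(-4))*(-1/12) = -5 + (-6 - 1)*(-1/12) = -5 - 7*(-1/12) = -5 + 7/12 = -53/12 ≈ -4.4167)
r*(-32 + 45/37) = -53*(-32 + 45/37)/12 = -53/12*(-1139/37) = 60367/444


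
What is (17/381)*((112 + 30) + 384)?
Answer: 8942/381 ≈ 23.470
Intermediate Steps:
(17/381)*((112 + 30) + 384) = (17*(1/381))*(142 + 384) = (17/381)*526 = 8942/381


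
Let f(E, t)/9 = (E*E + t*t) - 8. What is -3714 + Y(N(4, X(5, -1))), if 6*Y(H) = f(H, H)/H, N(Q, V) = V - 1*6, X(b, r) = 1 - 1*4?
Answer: -11219/3 ≈ -3739.7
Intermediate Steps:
X(b, r) = -3 (X(b, r) = 1 - 4 = -3)
f(E, t) = -72 + 9*E**2 + 9*t**2 (f(E, t) = 9*((E*E + t*t) - 8) = 9*((E**2 + t**2) - 8) = 9*(-8 + E**2 + t**2) = -72 + 9*E**2 + 9*t**2)
N(Q, V) = -6 + V (N(Q, V) = V - 6 = -6 + V)
Y(H) = (-72 + 18*H**2)/(6*H) (Y(H) = ((-72 + 9*H**2 + 9*H**2)/H)/6 = ((-72 + 18*H**2)/H)/6 = (-72 + 18*H**2)/(6*H))
-3714 + Y(N(4, X(5, -1))) = -3714 + (-12/(-6 - 3) + 3*(-6 - 3)) = -3714 + (-12/(-9) + 3*(-9)) = -3714 + (-12*(-1/9) - 27) = -3714 + (4/3 - 27) = -3714 - 77/3 = -11219/3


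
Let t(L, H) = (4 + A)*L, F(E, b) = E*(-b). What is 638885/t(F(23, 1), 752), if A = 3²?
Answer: -49145/23 ≈ -2136.7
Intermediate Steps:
A = 9
F(E, b) = -E*b
t(L, H) = 13*L (t(L, H) = (4 + 9)*L = 13*L)
638885/t(F(23, 1), 752) = 638885/((13*(-1*23*1))) = 638885/((13*(-23))) = 638885/(-299) = 638885*(-1/299) = -49145/23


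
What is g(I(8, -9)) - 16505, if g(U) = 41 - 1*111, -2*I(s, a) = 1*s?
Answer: -16575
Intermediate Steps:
I(s, a) = -s/2
g(U) = -70 (g(U) = 41 - 111 = -70)
g(I(8, -9)) - 16505 = -70 - 16505 = -16575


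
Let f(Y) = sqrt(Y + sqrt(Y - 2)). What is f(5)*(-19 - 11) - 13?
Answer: -13 - 30*sqrt(5 + sqrt(3)) ≈ -90.839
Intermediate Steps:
f(Y) = sqrt(Y + sqrt(-2 + Y))
f(5)*(-19 - 11) - 13 = sqrt(5 + sqrt(-2 + 5))*(-19 - 11) - 13 = sqrt(5 + sqrt(3))*(-30) - 13 = -30*sqrt(5 + sqrt(3)) - 13 = -13 - 30*sqrt(5 + sqrt(3))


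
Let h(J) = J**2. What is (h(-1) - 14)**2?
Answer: 169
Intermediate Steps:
(h(-1) - 14)**2 = ((-1)**2 - 14)**2 = (1 - 14)**2 = (-13)**2 = 169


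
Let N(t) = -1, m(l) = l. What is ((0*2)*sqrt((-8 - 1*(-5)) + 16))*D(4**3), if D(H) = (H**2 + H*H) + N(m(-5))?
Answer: 0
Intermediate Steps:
D(H) = -1 + 2*H**2 (D(H) = (H**2 + H*H) - 1 = (H**2 + H**2) - 1 = 2*H**2 - 1 = -1 + 2*H**2)
((0*2)*sqrt((-8 - 1*(-5)) + 16))*D(4**3) = ((0*2)*sqrt((-8 - 1*(-5)) + 16))*(-1 + 2*(4**3)**2) = (0*sqrt((-8 + 5) + 16))*(-1 + 2*64**2) = (0*sqrt(-3 + 16))*(-1 + 2*4096) = (0*sqrt(13))*(-1 + 8192) = 0*8191 = 0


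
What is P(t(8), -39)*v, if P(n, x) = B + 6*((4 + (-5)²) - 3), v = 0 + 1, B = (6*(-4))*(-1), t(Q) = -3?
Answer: 180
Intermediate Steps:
B = 24 (B = -24*(-1) = 24)
v = 1
P(n, x) = 180 (P(n, x) = 24 + 6*((4 + (-5)²) - 3) = 24 + 6*((4 + 25) - 3) = 24 + 6*(29 - 3) = 24 + 6*26 = 24 + 156 = 180)
P(t(8), -39)*v = 180*1 = 180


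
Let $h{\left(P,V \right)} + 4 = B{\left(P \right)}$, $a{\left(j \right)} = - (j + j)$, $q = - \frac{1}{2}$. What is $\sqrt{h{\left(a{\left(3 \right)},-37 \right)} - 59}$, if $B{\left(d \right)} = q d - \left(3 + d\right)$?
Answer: $i \sqrt{57} \approx 7.5498 i$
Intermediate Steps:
$q = - \frac{1}{2}$ ($q = \left(-1\right) \frac{1}{2} = - \frac{1}{2} \approx -0.5$)
$a{\left(j \right)} = - 2 j$
$B{\left(d \right)} = -3 - \frac{3 d}{2}$ ($B{\left(d \right)} = - \frac{d}{2} - \left(3 + d\right) = -3 - \frac{3 d}{2}$)
$h{\left(P,V \right)} = -7 - \frac{3 P}{2}$ ($h{\left(P,V \right)} = -4 - \left(3 + \frac{3 P}{2}\right) = -7 - \frac{3 P}{2}$)
$\sqrt{h{\left(a{\left(3 \right)},-37 \right)} - 59} = \sqrt{\left(-7 - \frac{3 \left(\left(-2\right) 3\right)}{2}\right) - 59} = \sqrt{\left(-7 - -9\right) - 59} = \sqrt{\left(-7 + 9\right) - 59} = \sqrt{2 - 59} = \sqrt{-57} = i \sqrt{57}$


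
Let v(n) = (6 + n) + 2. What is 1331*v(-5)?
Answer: 3993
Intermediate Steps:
v(n) = 8 + n
1331*v(-5) = 1331*(8 - 5) = 1331*3 = 3993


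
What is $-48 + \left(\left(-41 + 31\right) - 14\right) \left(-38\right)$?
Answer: $864$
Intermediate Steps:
$-48 + \left(\left(-41 + 31\right) - 14\right) \left(-38\right) = -48 + \left(-10 - 14\right) \left(-38\right) = -48 - -912 = -48 + 912 = 864$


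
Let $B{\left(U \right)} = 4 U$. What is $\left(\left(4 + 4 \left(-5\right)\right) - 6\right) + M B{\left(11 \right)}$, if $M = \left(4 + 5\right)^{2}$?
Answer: $3542$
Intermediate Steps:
$M = 81$ ($M = 9^{2} = 81$)
$\left(\left(4 + 4 \left(-5\right)\right) - 6\right) + M B{\left(11 \right)} = \left(\left(4 + 4 \left(-5\right)\right) - 6\right) + 81 \cdot 4 \cdot 11 = \left(\left(4 - 20\right) - 6\right) + 81 \cdot 44 = \left(-16 - 6\right) + 3564 = -22 + 3564 = 3542$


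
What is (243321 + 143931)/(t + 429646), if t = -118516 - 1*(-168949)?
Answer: 387252/480079 ≈ 0.80664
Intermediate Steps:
t = 50433 (t = -118516 + 168949 = 50433)
(243321 + 143931)/(t + 429646) = (243321 + 143931)/(50433 + 429646) = 387252/480079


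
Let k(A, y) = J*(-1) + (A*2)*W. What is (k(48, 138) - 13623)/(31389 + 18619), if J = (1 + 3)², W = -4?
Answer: -14023/50008 ≈ -0.28042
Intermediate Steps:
J = 16 (J = 4² = 16)
k(A, y) = -16 - 8*A (k(A, y) = 16*(-1) + (A*2)*(-4) = -16 + (2*A)*(-4) = -16 - 8*A)
(k(48, 138) - 13623)/(31389 + 18619) = ((-16 - 8*48) - 13623)/(31389 + 18619) = ((-16 - 384) - 13623)/50008 = (-400 - 13623)*(1/50008) = -14023*1/50008 = -14023/50008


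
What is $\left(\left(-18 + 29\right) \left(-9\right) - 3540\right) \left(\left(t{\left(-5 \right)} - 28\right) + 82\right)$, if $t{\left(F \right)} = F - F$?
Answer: $-196506$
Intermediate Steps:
$t{\left(F \right)} = 0$
$\left(\left(-18 + 29\right) \left(-9\right) - 3540\right) \left(\left(t{\left(-5 \right)} - 28\right) + 82\right) = \left(\left(-18 + 29\right) \left(-9\right) - 3540\right) \left(\left(0 - 28\right) + 82\right) = \left(11 \left(-9\right) - 3540\right) \left(\left(0 - 28\right) + 82\right) = \left(-99 - 3540\right) \left(-28 + 82\right) = \left(-3639\right) 54 = -196506$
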